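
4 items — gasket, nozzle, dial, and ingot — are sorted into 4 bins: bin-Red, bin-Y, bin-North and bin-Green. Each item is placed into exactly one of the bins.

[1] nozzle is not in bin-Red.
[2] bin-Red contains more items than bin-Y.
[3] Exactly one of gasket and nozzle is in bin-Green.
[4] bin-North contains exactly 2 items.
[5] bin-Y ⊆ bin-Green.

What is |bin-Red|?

1

From (1): nozzle ∉ bin-Red.
Suppose gasket ∈ bin-Y: no assignment then satisfies all the clues, so gasket ∉ bin-Y.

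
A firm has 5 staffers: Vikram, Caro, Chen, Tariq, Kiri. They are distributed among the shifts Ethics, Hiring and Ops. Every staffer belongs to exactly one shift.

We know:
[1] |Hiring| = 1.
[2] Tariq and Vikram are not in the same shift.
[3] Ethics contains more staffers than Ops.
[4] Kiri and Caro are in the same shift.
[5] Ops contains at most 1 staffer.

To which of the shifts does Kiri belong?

Kiri: Ethics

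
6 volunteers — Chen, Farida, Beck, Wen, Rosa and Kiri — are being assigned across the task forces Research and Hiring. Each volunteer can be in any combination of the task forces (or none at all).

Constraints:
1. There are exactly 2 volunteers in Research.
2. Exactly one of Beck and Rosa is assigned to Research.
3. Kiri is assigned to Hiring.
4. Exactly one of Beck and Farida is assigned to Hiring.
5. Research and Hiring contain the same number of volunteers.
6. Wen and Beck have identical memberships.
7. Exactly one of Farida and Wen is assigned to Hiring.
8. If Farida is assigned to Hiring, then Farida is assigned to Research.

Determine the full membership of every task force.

Research = {Farida, Rosa}; Hiring = {Farida, Kiri}

From (3): Kiri ∈ Hiring.
Suppose Chen ∈ Research: no assignment then satisfies all the clues, so Chen ∉ Research.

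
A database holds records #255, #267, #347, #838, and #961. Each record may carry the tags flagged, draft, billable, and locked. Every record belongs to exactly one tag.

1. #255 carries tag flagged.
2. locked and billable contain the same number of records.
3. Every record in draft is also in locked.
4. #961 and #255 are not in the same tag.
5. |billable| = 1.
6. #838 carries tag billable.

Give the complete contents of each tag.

From (1): #255 ∈ flagged.
From (6): #838 ∈ billable.
(4): #961 ∉ flagged.
(5): billable already has 1, so the rest are out.
Suppose #267 ∉ flagged: no assignment then satisfies all the clues, so #267 ∈ flagged.

flagged = {#255, #267, #347}; draft = {}; billable = {#838}; locked = {#961}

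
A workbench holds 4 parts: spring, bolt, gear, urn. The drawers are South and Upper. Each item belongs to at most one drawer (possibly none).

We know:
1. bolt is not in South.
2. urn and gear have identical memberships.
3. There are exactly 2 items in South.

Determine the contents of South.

From (1): bolt ∉ South.
Suppose spring ∈ South: no assignment then satisfies all the clues, so spring ∉ South.

South = {gear, urn}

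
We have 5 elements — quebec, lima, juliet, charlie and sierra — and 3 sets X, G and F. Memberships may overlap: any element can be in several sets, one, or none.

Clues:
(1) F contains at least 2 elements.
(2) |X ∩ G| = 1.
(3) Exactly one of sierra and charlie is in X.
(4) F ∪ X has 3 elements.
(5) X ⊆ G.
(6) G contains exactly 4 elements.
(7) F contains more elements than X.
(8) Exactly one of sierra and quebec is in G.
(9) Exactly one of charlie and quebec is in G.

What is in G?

G = {charlie, juliet, lima, sierra}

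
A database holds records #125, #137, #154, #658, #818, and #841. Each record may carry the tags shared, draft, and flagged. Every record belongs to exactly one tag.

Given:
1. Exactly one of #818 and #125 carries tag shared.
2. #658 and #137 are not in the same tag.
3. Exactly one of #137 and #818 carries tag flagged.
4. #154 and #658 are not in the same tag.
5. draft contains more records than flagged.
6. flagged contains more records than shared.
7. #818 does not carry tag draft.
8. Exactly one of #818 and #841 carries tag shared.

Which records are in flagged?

flagged = {#137, #154}

From (7): #818 ∉ draft.
Suppose #125 ∈ flagged: no assignment then satisfies all the clues, so #125 ∉ flagged.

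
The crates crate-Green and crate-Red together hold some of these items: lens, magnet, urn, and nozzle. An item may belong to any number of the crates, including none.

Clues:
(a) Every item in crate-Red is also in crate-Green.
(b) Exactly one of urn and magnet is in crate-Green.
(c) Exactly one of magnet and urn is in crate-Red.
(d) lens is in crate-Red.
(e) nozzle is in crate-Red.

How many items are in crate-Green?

3

From (d): lens ∈ crate-Red.
From (e): nozzle ∈ crate-Red.
(a) with lens ∈ crate-Red: lens ∈ crate-Green.
(a) with nozzle ∈ crate-Red: nozzle ∈ crate-Green.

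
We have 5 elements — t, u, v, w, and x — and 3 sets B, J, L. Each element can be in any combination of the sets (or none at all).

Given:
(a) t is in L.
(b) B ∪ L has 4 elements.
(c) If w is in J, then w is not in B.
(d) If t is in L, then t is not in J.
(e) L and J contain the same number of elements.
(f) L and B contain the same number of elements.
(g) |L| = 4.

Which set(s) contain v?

v: B, J, L

From (a): t ∈ L.
(d): t ∉ J.
Suppose v ∉ B: no assignment then satisfies all the clues, so v ∈ B.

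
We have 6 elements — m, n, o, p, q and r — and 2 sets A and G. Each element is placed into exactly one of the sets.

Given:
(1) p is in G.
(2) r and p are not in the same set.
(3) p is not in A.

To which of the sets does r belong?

From (1): p ∈ G.
(2): r ∉ G.
Only one set left: r ∈ A.

r: A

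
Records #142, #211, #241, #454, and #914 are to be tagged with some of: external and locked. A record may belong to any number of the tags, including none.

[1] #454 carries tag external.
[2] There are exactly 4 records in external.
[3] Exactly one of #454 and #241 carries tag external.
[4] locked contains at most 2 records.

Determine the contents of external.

From (1): #454 ∈ external.
(3) (exactly one): #241 ∉ external.
(2): only 4 candidates remain for external, so all are in.

external = {#142, #211, #454, #914}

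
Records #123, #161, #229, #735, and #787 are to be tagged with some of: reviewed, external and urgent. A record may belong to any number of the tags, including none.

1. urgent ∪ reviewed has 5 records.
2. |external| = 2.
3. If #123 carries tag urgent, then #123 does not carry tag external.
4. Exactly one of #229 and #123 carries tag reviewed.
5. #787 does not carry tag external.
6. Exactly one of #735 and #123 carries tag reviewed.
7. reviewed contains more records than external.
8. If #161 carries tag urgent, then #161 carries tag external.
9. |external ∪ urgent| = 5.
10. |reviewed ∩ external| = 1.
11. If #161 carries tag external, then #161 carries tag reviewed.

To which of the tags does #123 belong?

#123: reviewed, urgent

From (5): #787 ∉ external.
Suppose #123 ∉ reviewed: no assignment then satisfies all the clues, so #123 ∈ reviewed.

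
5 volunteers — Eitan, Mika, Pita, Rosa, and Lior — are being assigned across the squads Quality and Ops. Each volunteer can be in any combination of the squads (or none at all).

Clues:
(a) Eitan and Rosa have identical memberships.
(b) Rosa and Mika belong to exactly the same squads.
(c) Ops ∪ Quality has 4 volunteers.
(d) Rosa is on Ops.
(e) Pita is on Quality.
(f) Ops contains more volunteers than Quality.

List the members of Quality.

Quality = {Pita}

From (d): Rosa ∈ Ops.
From (e): Pita ∈ Quality.
(a): Eitan matches Rosa: Eitan ∈ Ops.
(b): Mika matches Rosa: Mika ∈ Ops.
Suppose Eitan ∈ Quality: no assignment then satisfies all the clues, so Eitan ∉ Quality.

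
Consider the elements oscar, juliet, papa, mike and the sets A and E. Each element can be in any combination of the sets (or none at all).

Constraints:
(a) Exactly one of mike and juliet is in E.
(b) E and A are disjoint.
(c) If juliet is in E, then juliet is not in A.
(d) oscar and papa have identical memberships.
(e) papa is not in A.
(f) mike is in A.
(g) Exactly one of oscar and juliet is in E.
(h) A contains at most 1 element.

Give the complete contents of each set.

A = {mike}; E = {juliet}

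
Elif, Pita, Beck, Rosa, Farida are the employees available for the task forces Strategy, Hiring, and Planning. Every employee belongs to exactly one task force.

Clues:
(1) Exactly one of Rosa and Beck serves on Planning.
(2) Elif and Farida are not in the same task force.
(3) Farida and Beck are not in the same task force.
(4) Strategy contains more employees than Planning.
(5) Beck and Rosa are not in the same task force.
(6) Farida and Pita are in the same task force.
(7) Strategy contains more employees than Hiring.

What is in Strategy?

Strategy = {Farida, Pita, Rosa}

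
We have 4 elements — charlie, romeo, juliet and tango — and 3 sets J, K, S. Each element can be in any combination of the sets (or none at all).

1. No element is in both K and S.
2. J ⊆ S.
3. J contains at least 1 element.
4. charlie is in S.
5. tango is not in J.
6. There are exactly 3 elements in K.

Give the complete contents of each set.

J = {charlie}; K = {juliet, romeo, tango}; S = {charlie}

From (4): charlie ∈ S.
From (5): tango ∉ J.
(1) (disjoint): charlie ∉ K.
(6): only 3 candidates remain for K, so all are in.
(1) (disjoint): romeo ∉ S.
(1) (disjoint): juliet ∉ S.
(1) (disjoint): tango ∉ S.
(2) contrapositive: romeo ∉ J.
(2) contrapositive: juliet ∉ J.
(3): only 1 candidates remain for J, so all are in.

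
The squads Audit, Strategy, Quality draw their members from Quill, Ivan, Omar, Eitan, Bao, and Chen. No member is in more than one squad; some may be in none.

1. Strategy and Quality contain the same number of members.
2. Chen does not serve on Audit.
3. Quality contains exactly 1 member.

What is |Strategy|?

1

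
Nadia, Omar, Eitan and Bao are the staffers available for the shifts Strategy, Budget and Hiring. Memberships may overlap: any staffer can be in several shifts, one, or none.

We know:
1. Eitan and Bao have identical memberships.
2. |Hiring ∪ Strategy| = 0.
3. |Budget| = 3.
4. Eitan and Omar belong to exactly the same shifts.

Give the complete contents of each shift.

Strategy = {}; Budget = {Bao, Eitan, Omar}; Hiring = {}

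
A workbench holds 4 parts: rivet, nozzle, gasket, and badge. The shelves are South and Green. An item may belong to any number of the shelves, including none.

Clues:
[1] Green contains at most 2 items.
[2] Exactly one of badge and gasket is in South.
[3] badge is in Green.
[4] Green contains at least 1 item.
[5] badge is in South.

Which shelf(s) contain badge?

badge: Green, South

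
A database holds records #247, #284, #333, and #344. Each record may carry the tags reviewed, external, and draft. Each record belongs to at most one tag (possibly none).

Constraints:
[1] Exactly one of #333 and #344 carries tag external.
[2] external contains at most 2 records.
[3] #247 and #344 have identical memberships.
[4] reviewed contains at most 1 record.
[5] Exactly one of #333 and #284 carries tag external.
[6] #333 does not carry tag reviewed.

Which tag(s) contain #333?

#333: external

From (6): #333 ∉ reviewed.
Suppose #333 ∉ external: no assignment then satisfies all the clues, so #333 ∈ external.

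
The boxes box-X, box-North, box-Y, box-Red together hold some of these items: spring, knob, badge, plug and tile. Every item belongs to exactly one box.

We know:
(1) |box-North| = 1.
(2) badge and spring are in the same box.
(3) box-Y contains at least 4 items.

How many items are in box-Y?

4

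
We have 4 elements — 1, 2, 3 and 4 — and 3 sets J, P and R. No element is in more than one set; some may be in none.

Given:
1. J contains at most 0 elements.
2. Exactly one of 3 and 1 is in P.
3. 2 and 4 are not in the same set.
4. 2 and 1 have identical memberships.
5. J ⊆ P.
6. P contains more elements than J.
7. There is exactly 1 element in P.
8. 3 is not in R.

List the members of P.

P = {3}

From (8): 3 ∉ R.
(1): J already has 0, so the rest are out.
Suppose 1 ∈ P: no assignment then satisfies all the clues, so 1 ∉ P.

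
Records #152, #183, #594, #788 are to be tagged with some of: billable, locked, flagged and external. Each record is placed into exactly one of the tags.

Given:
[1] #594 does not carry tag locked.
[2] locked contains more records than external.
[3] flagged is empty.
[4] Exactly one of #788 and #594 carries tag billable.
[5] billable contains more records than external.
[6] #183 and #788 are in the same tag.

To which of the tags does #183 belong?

#183: locked

From (1): #594 ∉ locked.
(3): flagged already has 0, so the rest are out.
Suppose #183 ∈ billable: no assignment then satisfies all the clues, so #183 ∉ billable.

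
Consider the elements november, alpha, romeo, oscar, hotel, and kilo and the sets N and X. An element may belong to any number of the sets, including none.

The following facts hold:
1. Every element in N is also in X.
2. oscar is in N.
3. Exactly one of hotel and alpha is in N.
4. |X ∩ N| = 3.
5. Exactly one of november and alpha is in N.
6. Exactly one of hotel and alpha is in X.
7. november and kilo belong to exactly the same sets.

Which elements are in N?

N = {alpha, oscar, romeo}

From (2): oscar ∈ N.
(1) with oscar ∈ N: oscar ∈ X.
Suppose november ∈ N: no assignment then satisfies all the clues, so november ∉ N.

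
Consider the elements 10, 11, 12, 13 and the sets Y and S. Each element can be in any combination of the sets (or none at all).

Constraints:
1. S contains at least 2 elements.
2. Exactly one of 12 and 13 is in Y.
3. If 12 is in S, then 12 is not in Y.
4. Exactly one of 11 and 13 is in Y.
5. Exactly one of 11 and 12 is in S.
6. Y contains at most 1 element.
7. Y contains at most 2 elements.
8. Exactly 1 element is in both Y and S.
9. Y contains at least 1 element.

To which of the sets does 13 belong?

13: S, Y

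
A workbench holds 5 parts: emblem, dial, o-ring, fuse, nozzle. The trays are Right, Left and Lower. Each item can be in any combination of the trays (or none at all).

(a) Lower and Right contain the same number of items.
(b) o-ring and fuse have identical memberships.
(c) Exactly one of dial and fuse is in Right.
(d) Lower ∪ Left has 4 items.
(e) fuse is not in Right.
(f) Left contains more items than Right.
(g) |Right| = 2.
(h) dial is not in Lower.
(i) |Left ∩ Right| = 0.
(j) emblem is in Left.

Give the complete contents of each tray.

Right = {dial, nozzle}; Left = {emblem, fuse, o-ring}; Lower = {emblem, nozzle}

From (e): fuse ∉ Right.
From (h): dial ∉ Lower.
From (j): emblem ∈ Left.
(b): o-ring matches fuse: o-ring ∉ Right.
(c) (exactly one): dial ∈ Right.
Suppose emblem ∈ Right: no assignment then satisfies all the clues, so emblem ∉ Right.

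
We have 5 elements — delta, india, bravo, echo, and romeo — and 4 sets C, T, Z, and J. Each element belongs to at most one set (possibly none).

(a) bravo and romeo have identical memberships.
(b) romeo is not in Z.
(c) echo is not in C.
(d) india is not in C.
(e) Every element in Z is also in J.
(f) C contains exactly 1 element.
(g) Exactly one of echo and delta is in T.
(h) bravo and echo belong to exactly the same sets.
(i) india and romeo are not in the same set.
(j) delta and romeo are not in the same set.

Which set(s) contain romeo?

From (b): romeo ∉ Z.
From (c): echo ∉ C.
From (d): india ∉ C.
(a): bravo matches romeo: bravo ∉ Z.
(h): bravo matches echo: bravo ∉ C.
(h): echo matches bravo: echo ∉ Z.
(a): romeo matches bravo: romeo ∉ C.
(f): only 1 candidates remain for C, so all are in.
(g) (exactly one): echo ∈ T.
(h): bravo matches echo: bravo ∈ T.
(a): romeo matches bravo: romeo ∈ T.
(i): india ∉ T.

romeo: T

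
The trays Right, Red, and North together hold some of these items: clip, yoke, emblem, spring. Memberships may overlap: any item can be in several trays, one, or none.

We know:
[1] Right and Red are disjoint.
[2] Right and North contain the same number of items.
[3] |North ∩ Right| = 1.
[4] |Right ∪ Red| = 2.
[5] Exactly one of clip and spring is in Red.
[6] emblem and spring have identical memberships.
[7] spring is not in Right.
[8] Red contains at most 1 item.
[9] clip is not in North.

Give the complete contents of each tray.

Right = {yoke}; Red = {clip}; North = {yoke}

From (7): spring ∉ Right.
From (9): clip ∉ North.
(6): emblem matches spring: emblem ∉ Right.
Suppose clip ∈ Right: no assignment then satisfies all the clues, so clip ∉ Right.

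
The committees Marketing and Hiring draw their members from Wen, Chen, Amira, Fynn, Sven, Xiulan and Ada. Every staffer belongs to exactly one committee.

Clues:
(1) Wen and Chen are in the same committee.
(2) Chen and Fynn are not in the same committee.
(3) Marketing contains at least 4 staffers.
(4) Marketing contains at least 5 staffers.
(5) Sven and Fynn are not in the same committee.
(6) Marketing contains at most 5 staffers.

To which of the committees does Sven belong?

Sven: Marketing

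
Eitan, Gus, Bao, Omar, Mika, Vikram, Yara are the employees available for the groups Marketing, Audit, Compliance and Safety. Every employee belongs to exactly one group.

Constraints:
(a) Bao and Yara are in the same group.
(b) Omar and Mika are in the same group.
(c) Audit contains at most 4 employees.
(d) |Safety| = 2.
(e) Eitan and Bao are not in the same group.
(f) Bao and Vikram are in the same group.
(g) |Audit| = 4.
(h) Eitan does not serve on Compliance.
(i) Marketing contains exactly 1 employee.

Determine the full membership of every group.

Marketing = {Eitan}; Audit = {Bao, Gus, Vikram, Yara}; Compliance = {}; Safety = {Mika, Omar}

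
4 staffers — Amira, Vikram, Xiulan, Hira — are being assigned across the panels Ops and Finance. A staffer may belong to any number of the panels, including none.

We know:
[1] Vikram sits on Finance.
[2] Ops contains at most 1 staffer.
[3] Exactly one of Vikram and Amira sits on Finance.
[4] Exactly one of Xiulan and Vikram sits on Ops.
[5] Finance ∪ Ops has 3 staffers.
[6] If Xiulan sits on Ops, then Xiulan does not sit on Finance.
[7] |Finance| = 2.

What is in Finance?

Finance = {Hira, Vikram}

From (1): Vikram ∈ Finance.
(3) (exactly one): Amira ∉ Finance.
Suppose Xiulan ∈ Finance: no assignment then satisfies all the clues, so Xiulan ∉ Finance.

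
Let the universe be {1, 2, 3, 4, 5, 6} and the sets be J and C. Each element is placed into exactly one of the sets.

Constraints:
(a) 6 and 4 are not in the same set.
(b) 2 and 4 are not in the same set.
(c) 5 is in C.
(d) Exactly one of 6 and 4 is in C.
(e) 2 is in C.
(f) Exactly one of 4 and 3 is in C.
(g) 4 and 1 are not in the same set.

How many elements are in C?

5

From (c): 5 ∈ C.
From (e): 2 ∈ C.
(b): 4 ∉ C.
(d) (exactly one): 6 ∈ C.
(f) (exactly one): 3 ∈ C.
Only one set left: 4 ∈ J.
(g): 1 ∉ J.
Only one set left: 1 ∈ C.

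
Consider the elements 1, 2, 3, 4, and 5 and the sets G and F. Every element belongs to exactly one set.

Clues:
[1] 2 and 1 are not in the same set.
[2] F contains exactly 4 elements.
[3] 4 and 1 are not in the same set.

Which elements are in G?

G = {1}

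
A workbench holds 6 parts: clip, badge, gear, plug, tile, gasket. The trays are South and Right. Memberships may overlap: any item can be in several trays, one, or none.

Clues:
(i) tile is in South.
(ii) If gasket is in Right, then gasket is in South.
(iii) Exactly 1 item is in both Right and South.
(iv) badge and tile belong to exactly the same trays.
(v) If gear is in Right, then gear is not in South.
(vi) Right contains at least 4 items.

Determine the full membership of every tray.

South = {badge, gasket, tile}; Right = {clip, gasket, gear, plug}

From (i): tile ∈ South.
(iv): badge matches tile: badge ∈ South.
Suppose clip ∈ South: no assignment then satisfies all the clues, so clip ∉ South.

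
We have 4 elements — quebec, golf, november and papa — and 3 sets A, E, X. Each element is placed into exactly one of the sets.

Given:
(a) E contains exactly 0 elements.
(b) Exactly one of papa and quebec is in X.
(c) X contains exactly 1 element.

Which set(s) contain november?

november: A

(a): E already has 0, so the rest are out.
Suppose november ∉ A: no assignment then satisfies all the clues, so november ∈ A.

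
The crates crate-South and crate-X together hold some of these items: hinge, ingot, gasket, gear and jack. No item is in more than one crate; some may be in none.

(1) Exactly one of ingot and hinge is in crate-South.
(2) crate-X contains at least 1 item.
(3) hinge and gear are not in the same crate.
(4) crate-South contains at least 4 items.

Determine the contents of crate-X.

crate-X = {hinge}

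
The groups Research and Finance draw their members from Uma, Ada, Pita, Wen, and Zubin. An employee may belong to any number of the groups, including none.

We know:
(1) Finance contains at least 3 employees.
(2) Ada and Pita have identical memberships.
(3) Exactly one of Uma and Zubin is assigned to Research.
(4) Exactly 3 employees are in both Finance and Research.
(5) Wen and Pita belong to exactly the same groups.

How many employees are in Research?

4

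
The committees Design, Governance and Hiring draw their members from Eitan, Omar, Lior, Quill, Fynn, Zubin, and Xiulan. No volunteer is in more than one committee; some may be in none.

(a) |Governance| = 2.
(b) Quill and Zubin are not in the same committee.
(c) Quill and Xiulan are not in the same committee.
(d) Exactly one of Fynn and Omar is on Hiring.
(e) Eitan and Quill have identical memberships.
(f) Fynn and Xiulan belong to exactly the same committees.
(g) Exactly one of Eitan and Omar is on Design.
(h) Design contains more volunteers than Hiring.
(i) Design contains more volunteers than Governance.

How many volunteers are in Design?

3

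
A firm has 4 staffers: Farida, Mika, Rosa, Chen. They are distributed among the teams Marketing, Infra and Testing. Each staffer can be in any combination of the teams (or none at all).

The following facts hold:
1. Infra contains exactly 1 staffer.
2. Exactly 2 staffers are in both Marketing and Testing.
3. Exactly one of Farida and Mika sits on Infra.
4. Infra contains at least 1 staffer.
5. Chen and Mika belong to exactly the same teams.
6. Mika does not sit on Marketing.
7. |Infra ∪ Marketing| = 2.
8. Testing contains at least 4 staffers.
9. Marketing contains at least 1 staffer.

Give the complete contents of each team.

Marketing = {Farida, Rosa}; Infra = {Farida}; Testing = {Chen, Farida, Mika, Rosa}

From (6): Mika ∉ Marketing.
(5): Chen matches Mika: Chen ∉ Marketing.
(8): only 4 candidates remain for Testing, so all are in.
Suppose Farida ∉ Marketing: no assignment then satisfies all the clues, so Farida ∈ Marketing.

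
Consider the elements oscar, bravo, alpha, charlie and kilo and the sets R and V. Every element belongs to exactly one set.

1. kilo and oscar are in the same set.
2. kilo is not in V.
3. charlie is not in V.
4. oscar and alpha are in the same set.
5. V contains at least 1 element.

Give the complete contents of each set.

R = {alpha, charlie, kilo, oscar}; V = {bravo}

From (2): kilo ∉ V.
From (3): charlie ∉ V.
(1): oscar matches kilo: oscar ∉ V.
(4): alpha matches oscar: alpha ∉ V.
(5): only 1 candidates remain for V, so all are in.
Only one set left: oscar ∈ R.
Only one set left: alpha ∈ R.
Only one set left: charlie ∈ R.
Only one set left: kilo ∈ R.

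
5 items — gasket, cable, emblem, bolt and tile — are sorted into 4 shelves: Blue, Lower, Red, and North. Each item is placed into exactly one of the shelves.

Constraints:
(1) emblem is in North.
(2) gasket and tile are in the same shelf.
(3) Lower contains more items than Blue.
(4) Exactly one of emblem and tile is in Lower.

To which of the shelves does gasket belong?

gasket: Lower

From (1): emblem ∈ North.
(4) (exactly one): tile ∈ Lower.
(2): gasket matches tile: gasket ∉ Blue.
(2): gasket matches tile: gasket ∈ Lower.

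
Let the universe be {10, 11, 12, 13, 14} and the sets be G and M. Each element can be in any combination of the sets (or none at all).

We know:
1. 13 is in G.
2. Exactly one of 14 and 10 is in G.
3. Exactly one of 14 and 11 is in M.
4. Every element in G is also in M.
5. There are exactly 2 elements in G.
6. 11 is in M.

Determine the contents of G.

From (1): 13 ∈ G.
From (6): 11 ∈ M.
(3) (exactly one): 14 ∉ M.
(4) with 13 ∈ G: 13 ∈ M.
(4) contrapositive: 14 ∉ G.
(2) (exactly one): 10 ∈ G.
(4) with 10 ∈ G: 10 ∈ M.
(5): G already has 2, so the rest are out.

G = {10, 13}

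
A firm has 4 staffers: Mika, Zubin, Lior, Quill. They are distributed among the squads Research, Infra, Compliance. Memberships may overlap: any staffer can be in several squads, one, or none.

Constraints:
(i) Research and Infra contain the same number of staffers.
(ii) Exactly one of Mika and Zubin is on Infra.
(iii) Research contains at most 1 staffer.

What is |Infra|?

1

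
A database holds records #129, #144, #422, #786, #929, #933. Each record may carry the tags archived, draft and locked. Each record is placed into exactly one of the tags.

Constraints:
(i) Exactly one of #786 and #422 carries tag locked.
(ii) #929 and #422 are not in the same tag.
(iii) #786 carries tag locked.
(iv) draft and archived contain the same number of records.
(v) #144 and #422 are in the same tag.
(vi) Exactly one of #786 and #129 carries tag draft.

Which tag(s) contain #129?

#129: draft

From (iii): #786 ∈ locked.
(i) (exactly one): #422 ∉ locked.
(v): #144 matches #422: #144 ∉ locked.
(vi) (exactly one): #129 ∈ draft.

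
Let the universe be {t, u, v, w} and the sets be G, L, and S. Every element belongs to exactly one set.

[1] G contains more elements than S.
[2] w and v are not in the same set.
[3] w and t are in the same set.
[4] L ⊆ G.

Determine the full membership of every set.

G = {t, u, w}; L = {}; S = {v}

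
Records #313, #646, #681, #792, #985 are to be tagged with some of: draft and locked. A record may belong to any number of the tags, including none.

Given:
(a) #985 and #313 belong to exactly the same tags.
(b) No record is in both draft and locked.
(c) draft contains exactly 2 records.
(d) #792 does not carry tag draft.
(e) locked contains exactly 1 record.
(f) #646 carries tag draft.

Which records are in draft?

draft = {#646, #681}

From (d): #792 ∉ draft.
From (f): #646 ∈ draft.
(b) (disjoint): #646 ∉ locked.
Suppose #313 ∈ draft: no assignment then satisfies all the clues, so #313 ∉ draft.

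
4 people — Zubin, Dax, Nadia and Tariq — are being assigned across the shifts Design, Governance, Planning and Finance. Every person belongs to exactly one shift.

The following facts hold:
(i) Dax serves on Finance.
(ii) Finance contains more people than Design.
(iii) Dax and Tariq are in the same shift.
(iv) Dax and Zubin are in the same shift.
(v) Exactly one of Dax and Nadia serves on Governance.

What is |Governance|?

1

From (i): Dax ∈ Finance.
(iii): Tariq matches Dax: Tariq ∉ Design.
(iii): Tariq matches Dax: Tariq ∉ Governance.
(iii): Tariq matches Dax: Tariq ∉ Planning.
(iii): Tariq matches Dax: Tariq ∈ Finance.
(iv): Zubin matches Dax: Zubin ∉ Design.
(iv): Zubin matches Dax: Zubin ∉ Governance.
(iv): Zubin matches Dax: Zubin ∉ Planning.
(iv): Zubin matches Dax: Zubin ∈ Finance.
(v) (exactly one): Nadia ∈ Governance.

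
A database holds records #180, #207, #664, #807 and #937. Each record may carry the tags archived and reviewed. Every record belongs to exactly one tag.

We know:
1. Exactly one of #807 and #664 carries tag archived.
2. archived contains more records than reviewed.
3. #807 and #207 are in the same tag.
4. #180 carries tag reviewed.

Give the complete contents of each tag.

archived = {#207, #807, #937}; reviewed = {#180, #664}

From (4): #180 ∈ reviewed.
Suppose #207 ∉ archived: no assignment then satisfies all the clues, so #207 ∈ archived.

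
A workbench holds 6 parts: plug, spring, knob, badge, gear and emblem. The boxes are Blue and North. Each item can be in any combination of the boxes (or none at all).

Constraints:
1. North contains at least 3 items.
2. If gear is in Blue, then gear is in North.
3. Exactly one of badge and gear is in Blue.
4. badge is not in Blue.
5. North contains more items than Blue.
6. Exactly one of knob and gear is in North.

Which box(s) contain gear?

From (4): badge ∉ Blue.
(3) (exactly one): gear ∈ Blue.
(2): gear ∈ North.
(6) (exactly one): knob ∉ North.

gear: Blue, North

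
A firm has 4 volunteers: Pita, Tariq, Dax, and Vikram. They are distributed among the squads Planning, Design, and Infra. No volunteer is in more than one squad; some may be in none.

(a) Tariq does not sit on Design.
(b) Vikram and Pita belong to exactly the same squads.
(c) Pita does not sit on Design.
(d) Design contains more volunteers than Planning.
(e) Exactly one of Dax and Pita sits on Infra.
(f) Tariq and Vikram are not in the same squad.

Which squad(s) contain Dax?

Dax: Design

From (a): Tariq ∉ Design.
From (c): Pita ∉ Design.
(b): Vikram matches Pita: Vikram ∉ Design.
Suppose Dax ∈ Planning: no assignment then satisfies all the clues, so Dax ∉ Planning.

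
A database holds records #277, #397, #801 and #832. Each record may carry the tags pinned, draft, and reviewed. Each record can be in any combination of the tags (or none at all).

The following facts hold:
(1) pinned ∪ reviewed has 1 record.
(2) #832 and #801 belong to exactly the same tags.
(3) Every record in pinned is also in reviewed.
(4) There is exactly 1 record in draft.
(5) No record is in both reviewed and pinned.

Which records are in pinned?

pinned = {}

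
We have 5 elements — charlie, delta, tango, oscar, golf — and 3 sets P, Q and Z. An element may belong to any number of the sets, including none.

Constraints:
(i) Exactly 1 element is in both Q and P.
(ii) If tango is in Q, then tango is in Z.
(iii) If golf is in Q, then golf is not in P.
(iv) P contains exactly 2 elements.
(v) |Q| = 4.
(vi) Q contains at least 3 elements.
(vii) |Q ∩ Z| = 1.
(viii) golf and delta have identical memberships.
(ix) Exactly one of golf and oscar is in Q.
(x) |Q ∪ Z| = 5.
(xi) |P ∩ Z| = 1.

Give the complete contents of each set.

P = {charlie, oscar}; Q = {charlie, delta, golf, tango}; Z = {oscar, tango}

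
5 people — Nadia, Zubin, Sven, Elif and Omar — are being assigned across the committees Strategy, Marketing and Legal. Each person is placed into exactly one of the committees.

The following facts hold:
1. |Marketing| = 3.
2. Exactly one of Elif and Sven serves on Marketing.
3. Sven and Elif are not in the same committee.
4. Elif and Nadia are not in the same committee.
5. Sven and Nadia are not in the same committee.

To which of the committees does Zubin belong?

Zubin: Marketing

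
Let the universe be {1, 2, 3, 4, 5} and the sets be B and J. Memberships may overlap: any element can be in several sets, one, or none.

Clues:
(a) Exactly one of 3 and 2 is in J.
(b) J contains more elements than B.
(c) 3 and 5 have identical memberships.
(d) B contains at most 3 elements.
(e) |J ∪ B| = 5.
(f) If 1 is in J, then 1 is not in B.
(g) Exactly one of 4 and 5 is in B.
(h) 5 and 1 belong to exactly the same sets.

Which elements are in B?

B = {2, 4}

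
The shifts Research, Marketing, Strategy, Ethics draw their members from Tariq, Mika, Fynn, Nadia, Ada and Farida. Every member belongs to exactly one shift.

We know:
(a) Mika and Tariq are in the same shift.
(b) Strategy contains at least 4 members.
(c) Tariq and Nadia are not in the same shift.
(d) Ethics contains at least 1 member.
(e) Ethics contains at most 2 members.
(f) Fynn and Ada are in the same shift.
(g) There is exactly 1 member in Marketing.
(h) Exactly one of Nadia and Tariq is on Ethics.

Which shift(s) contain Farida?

Farida: Marketing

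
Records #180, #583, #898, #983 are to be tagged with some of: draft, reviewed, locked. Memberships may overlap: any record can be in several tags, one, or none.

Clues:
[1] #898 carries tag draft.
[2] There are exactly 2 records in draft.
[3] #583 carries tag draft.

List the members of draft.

draft = {#583, #898}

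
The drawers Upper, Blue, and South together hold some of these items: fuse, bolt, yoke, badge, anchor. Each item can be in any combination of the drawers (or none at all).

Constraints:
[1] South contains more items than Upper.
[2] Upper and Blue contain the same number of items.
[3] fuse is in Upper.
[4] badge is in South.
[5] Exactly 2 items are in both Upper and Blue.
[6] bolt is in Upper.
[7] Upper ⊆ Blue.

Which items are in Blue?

Blue = {bolt, fuse}

From (3): fuse ∈ Upper.
From (4): badge ∈ South.
From (6): bolt ∈ Upper.
(7) with fuse ∈ Upper: fuse ∈ Blue.
(7) with bolt ∈ Upper: bolt ∈ Blue.
Suppose yoke ∈ Blue: no assignment then satisfies all the clues, so yoke ∉ Blue.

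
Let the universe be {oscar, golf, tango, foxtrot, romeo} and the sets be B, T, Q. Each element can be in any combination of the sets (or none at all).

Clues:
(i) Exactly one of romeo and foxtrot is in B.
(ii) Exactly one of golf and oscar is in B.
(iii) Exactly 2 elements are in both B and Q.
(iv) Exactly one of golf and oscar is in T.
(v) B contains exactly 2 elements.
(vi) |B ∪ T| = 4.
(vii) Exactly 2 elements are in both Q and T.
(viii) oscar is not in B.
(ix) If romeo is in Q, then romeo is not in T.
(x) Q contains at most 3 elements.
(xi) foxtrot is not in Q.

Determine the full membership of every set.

B = {golf, romeo}; T = {foxtrot, golf, tango}; Q = {golf, romeo, tango}

From (viii): oscar ∉ B.
From (xi): foxtrot ∉ Q.
(ii) (exactly one): golf ∈ B.
Suppose oscar ∈ T: no assignment then satisfies all the clues, so oscar ∉ T.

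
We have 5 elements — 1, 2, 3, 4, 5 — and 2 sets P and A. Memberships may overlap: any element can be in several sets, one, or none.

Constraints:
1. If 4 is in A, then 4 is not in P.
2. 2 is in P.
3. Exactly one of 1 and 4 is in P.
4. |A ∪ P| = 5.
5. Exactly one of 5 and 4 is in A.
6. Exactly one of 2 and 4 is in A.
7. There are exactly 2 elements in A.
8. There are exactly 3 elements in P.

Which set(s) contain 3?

3: A

From (2): 2 ∈ P.
Suppose 3 ∈ P: no assignment then satisfies all the clues, so 3 ∉ P.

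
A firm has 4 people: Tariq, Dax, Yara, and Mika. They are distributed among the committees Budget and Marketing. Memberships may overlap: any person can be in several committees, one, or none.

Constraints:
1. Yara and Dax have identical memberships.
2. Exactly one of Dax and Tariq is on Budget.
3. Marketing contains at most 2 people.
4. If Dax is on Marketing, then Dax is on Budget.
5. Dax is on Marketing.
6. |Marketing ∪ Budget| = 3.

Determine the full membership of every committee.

Budget = {Dax, Mika, Yara}; Marketing = {Dax, Yara}

From (5): Dax ∈ Marketing.
(1): Yara matches Dax: Yara ∈ Marketing.
(3): Marketing already has 2, so the rest are out.
(4): Dax ∈ Budget.
(1): Yara matches Dax: Yara ∈ Budget.
(2) (exactly one): Tariq ∉ Budget.
Suppose Mika ∉ Budget: no assignment then satisfies all the clues, so Mika ∈ Budget.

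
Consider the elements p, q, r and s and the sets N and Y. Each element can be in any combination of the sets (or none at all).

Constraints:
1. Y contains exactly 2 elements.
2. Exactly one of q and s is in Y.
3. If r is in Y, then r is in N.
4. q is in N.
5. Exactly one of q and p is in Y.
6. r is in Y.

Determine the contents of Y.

Y = {q, r}

From (4): q ∈ N.
From (6): r ∈ Y.
(3): r ∈ N.
Suppose p ∈ Y: no assignment then satisfies all the clues, so p ∉ Y.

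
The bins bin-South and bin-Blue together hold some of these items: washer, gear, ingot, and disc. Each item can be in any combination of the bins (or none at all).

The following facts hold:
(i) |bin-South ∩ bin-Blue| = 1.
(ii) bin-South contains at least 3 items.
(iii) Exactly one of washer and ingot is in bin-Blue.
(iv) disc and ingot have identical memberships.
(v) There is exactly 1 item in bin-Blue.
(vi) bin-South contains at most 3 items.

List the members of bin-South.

bin-South = {disc, ingot, washer}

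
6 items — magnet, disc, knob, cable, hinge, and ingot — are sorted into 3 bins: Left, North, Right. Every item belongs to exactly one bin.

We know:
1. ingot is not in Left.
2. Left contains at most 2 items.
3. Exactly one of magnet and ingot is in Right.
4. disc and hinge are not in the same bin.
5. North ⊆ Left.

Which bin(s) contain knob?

knob: Right

From (1): ingot ∉ Left.
(5) contrapositive: ingot ∉ North.
Only one bin left: ingot ∈ Right.
(3) (exactly one): magnet ∉ Right.
Suppose knob ∈ Left: no assignment then satisfies all the clues, so knob ∉ Left.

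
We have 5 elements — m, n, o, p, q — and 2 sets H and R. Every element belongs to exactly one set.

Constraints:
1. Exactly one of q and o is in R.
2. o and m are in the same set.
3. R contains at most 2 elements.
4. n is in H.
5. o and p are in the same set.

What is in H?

From (4): n ∈ H.
Suppose m ∉ H: no assignment then satisfies all the clues, so m ∈ H.

H = {m, n, o, p}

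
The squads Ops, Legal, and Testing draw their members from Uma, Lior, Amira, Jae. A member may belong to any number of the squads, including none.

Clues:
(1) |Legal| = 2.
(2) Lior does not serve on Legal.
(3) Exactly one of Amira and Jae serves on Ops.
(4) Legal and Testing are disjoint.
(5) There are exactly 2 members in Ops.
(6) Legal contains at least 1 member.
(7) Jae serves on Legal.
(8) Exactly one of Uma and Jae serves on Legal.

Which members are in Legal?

From (2): Lior ∉ Legal.
From (7): Jae ∈ Legal.
(4) (disjoint): Jae ∉ Testing.
(8) (exactly one): Uma ∉ Legal.
(1): only 2 candidates remain for Legal, so all are in.
(4) (disjoint): Amira ∉ Testing.

Legal = {Amira, Jae}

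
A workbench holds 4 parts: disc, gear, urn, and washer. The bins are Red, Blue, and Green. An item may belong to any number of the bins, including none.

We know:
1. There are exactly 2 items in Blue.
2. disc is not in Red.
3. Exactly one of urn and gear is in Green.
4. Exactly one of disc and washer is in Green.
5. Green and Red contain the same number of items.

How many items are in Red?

2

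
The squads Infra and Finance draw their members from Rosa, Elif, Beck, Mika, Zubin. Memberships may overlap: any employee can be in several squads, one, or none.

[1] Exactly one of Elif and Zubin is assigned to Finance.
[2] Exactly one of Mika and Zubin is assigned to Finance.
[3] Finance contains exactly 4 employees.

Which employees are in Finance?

Finance = {Beck, Elif, Mika, Rosa}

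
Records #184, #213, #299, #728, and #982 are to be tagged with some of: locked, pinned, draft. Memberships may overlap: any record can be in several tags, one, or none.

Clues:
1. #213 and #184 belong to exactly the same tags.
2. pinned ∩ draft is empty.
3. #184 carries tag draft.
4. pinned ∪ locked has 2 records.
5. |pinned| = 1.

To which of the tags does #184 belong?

#184: draft

From (3): #184 ∈ draft.
(1): #213 matches #184: #213 ∈ draft.
(2) (disjoint): #184 ∉ pinned.
(2) (disjoint): #213 ∉ pinned.
Suppose #184 ∈ locked: no assignment then satisfies all the clues, so #184 ∉ locked.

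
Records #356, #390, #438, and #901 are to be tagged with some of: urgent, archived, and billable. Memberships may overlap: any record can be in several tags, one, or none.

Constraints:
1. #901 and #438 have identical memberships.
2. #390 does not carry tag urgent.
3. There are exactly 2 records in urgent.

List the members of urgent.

urgent = {#438, #901}

From (2): #390 ∉ urgent.
Suppose #356 ∈ urgent: no assignment then satisfies all the clues, so #356 ∉ urgent.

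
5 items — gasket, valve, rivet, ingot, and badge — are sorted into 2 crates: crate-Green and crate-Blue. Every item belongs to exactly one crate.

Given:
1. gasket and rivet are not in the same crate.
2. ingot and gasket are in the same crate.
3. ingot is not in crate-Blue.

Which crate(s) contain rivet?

From (3): ingot ∉ crate-Blue.
(2): gasket matches ingot: gasket ∉ crate-Blue.
Only one crate left: gasket ∈ crate-Green.
Only one crate left: ingot ∈ crate-Green.
(1): rivet ∉ crate-Green.
Only one crate left: rivet ∈ crate-Blue.

rivet: crate-Blue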